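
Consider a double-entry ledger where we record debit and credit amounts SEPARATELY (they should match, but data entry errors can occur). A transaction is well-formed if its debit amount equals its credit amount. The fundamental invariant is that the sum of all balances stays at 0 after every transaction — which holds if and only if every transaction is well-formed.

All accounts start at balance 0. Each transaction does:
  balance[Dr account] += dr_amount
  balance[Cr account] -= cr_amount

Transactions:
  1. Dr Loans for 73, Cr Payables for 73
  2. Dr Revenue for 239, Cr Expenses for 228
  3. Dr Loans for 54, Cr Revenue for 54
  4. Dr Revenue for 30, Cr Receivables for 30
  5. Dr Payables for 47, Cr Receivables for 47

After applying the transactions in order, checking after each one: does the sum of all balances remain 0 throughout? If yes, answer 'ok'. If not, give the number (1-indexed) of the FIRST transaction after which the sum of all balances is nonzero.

After txn 1: dr=73 cr=73 sum_balances=0
After txn 2: dr=239 cr=228 sum_balances=11
After txn 3: dr=54 cr=54 sum_balances=11
After txn 4: dr=30 cr=30 sum_balances=11
After txn 5: dr=47 cr=47 sum_balances=11

Answer: 2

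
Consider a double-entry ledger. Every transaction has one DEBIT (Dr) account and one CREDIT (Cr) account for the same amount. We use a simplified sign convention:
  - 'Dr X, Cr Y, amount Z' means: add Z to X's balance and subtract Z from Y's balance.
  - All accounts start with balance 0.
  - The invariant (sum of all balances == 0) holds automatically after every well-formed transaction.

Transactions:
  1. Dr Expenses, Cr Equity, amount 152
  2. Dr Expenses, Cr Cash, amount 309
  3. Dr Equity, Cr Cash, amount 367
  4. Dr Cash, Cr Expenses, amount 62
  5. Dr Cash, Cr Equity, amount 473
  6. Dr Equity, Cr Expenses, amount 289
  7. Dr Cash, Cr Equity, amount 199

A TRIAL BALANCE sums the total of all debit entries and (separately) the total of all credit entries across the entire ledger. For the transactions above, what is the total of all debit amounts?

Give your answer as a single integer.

Txn 1: debit+=152
Txn 2: debit+=309
Txn 3: debit+=367
Txn 4: debit+=62
Txn 5: debit+=473
Txn 6: debit+=289
Txn 7: debit+=199
Total debits = 1851

Answer: 1851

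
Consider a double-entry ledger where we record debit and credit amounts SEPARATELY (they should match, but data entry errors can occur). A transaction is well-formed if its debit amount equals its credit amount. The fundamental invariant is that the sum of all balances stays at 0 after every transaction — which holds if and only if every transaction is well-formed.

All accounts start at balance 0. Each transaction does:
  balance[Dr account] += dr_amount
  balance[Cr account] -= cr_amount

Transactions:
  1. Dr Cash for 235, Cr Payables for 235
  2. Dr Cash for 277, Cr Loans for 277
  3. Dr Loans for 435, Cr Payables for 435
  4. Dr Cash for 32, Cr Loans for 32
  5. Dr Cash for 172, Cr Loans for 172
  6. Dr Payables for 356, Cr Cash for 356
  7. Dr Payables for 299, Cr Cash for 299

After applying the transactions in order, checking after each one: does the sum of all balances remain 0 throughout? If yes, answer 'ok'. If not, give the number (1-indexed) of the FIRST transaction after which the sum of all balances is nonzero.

Answer: ok

Derivation:
After txn 1: dr=235 cr=235 sum_balances=0
After txn 2: dr=277 cr=277 sum_balances=0
After txn 3: dr=435 cr=435 sum_balances=0
After txn 4: dr=32 cr=32 sum_balances=0
After txn 5: dr=172 cr=172 sum_balances=0
After txn 6: dr=356 cr=356 sum_balances=0
After txn 7: dr=299 cr=299 sum_balances=0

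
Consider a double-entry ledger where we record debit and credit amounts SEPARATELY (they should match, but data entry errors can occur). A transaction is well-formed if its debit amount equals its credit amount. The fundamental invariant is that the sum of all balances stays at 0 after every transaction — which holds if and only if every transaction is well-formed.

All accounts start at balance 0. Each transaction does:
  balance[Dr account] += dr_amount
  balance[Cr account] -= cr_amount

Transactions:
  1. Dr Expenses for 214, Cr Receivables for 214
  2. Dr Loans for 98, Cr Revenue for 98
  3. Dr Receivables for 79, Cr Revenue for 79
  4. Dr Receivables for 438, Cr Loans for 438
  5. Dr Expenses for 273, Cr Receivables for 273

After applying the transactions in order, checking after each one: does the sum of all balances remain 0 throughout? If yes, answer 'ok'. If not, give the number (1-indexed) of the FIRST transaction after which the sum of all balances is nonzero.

After txn 1: dr=214 cr=214 sum_balances=0
After txn 2: dr=98 cr=98 sum_balances=0
After txn 3: dr=79 cr=79 sum_balances=0
After txn 4: dr=438 cr=438 sum_balances=0
After txn 5: dr=273 cr=273 sum_balances=0

Answer: ok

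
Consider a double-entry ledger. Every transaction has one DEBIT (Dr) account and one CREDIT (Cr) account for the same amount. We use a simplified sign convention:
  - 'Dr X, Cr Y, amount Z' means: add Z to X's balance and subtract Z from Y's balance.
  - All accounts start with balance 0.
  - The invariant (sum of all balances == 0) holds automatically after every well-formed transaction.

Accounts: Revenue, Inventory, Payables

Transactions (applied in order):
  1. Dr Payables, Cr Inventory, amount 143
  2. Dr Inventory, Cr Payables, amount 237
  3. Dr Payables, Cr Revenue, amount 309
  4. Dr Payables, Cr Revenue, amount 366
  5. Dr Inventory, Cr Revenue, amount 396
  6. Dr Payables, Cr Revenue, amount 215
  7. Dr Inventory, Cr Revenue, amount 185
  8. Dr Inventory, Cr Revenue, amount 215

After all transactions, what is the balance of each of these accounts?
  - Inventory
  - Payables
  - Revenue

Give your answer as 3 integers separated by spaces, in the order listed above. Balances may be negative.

Answer: 890 796 -1686

Derivation:
After txn 1 (Dr Payables, Cr Inventory, amount 143): Inventory=-143 Payables=143
After txn 2 (Dr Inventory, Cr Payables, amount 237): Inventory=94 Payables=-94
After txn 3 (Dr Payables, Cr Revenue, amount 309): Inventory=94 Payables=215 Revenue=-309
After txn 4 (Dr Payables, Cr Revenue, amount 366): Inventory=94 Payables=581 Revenue=-675
After txn 5 (Dr Inventory, Cr Revenue, amount 396): Inventory=490 Payables=581 Revenue=-1071
After txn 6 (Dr Payables, Cr Revenue, amount 215): Inventory=490 Payables=796 Revenue=-1286
After txn 7 (Dr Inventory, Cr Revenue, amount 185): Inventory=675 Payables=796 Revenue=-1471
After txn 8 (Dr Inventory, Cr Revenue, amount 215): Inventory=890 Payables=796 Revenue=-1686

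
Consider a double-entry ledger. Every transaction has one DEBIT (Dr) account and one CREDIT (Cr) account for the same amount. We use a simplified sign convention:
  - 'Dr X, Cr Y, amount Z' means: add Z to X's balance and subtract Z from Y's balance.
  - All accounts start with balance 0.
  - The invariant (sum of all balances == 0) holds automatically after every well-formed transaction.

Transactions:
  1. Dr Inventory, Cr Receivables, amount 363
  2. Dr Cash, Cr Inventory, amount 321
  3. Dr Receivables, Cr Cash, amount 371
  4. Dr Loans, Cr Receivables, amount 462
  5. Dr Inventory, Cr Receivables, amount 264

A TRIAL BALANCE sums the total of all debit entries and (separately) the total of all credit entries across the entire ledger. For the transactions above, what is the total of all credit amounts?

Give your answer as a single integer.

Answer: 1781

Derivation:
Txn 1: credit+=363
Txn 2: credit+=321
Txn 3: credit+=371
Txn 4: credit+=462
Txn 5: credit+=264
Total credits = 1781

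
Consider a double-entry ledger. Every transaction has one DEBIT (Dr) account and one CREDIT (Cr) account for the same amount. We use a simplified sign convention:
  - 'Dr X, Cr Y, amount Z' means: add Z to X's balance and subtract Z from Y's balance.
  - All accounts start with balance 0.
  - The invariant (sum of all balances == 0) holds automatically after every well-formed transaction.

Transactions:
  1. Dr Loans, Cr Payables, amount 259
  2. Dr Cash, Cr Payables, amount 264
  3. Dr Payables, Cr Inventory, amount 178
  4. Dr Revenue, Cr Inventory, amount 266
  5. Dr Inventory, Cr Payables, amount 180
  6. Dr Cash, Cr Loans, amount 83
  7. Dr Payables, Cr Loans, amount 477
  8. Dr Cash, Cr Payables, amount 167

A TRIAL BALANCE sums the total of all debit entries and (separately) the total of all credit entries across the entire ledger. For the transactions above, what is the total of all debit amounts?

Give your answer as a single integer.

Txn 1: debit+=259
Txn 2: debit+=264
Txn 3: debit+=178
Txn 4: debit+=266
Txn 5: debit+=180
Txn 6: debit+=83
Txn 7: debit+=477
Txn 8: debit+=167
Total debits = 1874

Answer: 1874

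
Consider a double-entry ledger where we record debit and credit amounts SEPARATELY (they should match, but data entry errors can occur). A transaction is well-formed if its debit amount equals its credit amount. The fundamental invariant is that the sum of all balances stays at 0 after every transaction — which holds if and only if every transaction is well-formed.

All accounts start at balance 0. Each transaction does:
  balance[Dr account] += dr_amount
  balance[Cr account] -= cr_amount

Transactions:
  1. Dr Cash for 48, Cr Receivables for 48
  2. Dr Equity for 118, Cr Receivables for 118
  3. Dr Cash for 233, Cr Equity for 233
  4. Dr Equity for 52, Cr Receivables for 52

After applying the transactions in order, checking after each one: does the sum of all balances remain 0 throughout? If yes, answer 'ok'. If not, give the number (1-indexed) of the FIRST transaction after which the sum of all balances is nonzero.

Answer: ok

Derivation:
After txn 1: dr=48 cr=48 sum_balances=0
After txn 2: dr=118 cr=118 sum_balances=0
After txn 3: dr=233 cr=233 sum_balances=0
After txn 4: dr=52 cr=52 sum_balances=0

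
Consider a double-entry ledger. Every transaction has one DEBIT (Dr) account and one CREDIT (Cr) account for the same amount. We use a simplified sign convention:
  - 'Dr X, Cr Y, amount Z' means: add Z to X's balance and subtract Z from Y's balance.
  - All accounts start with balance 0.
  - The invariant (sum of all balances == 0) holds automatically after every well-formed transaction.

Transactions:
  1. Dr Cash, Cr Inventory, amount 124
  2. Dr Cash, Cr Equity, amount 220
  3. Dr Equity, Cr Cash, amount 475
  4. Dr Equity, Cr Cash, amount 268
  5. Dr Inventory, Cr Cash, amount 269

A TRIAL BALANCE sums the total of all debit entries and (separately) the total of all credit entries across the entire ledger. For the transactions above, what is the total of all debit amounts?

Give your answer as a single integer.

Txn 1: debit+=124
Txn 2: debit+=220
Txn 3: debit+=475
Txn 4: debit+=268
Txn 5: debit+=269
Total debits = 1356

Answer: 1356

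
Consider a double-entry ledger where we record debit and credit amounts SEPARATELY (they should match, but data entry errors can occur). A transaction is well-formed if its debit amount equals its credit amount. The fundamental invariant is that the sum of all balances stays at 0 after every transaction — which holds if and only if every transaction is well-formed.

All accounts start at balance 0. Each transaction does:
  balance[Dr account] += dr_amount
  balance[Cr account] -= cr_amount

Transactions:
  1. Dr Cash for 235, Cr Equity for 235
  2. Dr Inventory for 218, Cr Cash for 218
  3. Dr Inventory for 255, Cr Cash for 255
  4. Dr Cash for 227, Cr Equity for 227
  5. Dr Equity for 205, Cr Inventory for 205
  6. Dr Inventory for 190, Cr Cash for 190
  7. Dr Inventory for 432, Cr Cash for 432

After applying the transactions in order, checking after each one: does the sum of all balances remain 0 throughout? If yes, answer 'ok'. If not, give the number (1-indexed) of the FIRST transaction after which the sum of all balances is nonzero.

After txn 1: dr=235 cr=235 sum_balances=0
After txn 2: dr=218 cr=218 sum_balances=0
After txn 3: dr=255 cr=255 sum_balances=0
After txn 4: dr=227 cr=227 sum_balances=0
After txn 5: dr=205 cr=205 sum_balances=0
After txn 6: dr=190 cr=190 sum_balances=0
After txn 7: dr=432 cr=432 sum_balances=0

Answer: ok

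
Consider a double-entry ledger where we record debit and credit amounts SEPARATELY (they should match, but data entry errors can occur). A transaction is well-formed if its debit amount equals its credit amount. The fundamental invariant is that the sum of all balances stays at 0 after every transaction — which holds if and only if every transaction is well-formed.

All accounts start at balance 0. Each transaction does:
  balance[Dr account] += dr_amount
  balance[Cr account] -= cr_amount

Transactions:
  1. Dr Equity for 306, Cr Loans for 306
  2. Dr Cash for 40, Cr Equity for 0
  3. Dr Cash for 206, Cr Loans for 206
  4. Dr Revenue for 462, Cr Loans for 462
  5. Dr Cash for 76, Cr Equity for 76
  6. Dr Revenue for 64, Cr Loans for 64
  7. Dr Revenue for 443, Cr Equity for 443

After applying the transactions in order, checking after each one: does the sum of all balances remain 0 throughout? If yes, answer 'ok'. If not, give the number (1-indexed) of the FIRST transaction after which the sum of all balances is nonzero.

After txn 1: dr=306 cr=306 sum_balances=0
After txn 2: dr=40 cr=0 sum_balances=40
After txn 3: dr=206 cr=206 sum_balances=40
After txn 4: dr=462 cr=462 sum_balances=40
After txn 5: dr=76 cr=76 sum_balances=40
After txn 6: dr=64 cr=64 sum_balances=40
After txn 7: dr=443 cr=443 sum_balances=40

Answer: 2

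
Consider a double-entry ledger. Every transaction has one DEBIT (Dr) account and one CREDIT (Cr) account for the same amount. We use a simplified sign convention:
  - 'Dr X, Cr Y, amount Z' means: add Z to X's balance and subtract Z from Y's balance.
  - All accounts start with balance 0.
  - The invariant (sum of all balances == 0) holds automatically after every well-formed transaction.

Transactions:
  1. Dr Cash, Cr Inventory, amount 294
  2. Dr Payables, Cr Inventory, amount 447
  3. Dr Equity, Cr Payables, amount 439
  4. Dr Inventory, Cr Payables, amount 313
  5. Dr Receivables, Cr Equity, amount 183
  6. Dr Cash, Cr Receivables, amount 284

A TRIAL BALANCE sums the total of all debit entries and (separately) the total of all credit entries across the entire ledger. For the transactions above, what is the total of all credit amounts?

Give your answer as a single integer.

Txn 1: credit+=294
Txn 2: credit+=447
Txn 3: credit+=439
Txn 4: credit+=313
Txn 5: credit+=183
Txn 6: credit+=284
Total credits = 1960

Answer: 1960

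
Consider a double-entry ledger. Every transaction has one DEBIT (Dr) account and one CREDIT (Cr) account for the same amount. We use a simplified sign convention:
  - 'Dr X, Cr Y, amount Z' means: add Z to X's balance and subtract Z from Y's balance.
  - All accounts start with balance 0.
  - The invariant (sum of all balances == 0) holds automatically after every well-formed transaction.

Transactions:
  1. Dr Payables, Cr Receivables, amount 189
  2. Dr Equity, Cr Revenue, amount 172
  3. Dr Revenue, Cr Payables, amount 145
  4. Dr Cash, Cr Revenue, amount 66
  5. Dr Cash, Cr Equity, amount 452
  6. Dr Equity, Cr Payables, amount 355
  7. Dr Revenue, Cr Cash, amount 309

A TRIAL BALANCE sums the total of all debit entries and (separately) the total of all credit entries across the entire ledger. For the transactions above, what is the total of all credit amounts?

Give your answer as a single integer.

Txn 1: credit+=189
Txn 2: credit+=172
Txn 3: credit+=145
Txn 4: credit+=66
Txn 5: credit+=452
Txn 6: credit+=355
Txn 7: credit+=309
Total credits = 1688

Answer: 1688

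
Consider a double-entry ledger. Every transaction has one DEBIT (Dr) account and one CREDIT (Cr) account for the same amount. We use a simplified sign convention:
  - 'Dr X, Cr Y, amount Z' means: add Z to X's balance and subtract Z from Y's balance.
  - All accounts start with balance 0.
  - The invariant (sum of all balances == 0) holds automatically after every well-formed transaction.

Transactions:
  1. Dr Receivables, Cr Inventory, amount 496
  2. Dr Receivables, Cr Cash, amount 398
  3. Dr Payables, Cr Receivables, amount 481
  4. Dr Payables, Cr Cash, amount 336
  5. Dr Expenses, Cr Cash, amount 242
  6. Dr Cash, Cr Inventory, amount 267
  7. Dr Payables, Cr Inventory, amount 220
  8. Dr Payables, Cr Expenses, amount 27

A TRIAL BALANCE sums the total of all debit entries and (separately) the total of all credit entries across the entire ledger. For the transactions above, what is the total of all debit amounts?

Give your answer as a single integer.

Txn 1: debit+=496
Txn 2: debit+=398
Txn 3: debit+=481
Txn 4: debit+=336
Txn 5: debit+=242
Txn 6: debit+=267
Txn 7: debit+=220
Txn 8: debit+=27
Total debits = 2467

Answer: 2467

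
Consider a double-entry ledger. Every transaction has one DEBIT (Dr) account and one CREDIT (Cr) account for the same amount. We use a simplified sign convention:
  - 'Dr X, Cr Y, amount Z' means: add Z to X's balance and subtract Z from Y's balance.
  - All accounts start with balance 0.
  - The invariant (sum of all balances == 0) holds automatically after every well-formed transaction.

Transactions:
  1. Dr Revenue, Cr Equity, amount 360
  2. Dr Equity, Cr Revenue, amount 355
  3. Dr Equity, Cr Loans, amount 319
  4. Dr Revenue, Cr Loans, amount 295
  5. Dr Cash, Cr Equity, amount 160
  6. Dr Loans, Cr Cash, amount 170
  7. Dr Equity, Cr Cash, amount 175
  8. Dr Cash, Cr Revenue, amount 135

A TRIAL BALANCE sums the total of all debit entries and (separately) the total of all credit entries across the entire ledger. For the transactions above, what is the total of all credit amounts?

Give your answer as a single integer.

Txn 1: credit+=360
Txn 2: credit+=355
Txn 3: credit+=319
Txn 4: credit+=295
Txn 5: credit+=160
Txn 6: credit+=170
Txn 7: credit+=175
Txn 8: credit+=135
Total credits = 1969

Answer: 1969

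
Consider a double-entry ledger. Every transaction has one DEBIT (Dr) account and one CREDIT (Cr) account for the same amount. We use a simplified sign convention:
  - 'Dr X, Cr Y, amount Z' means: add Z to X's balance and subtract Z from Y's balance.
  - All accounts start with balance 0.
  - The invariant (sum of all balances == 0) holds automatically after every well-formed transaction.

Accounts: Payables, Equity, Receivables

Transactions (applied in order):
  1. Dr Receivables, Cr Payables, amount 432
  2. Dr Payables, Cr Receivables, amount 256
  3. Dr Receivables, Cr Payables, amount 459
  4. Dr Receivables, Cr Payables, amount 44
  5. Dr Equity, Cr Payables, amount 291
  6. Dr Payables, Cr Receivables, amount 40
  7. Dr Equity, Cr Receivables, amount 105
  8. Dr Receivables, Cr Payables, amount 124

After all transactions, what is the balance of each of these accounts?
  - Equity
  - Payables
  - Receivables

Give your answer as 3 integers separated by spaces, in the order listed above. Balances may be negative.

After txn 1 (Dr Receivables, Cr Payables, amount 432): Payables=-432 Receivables=432
After txn 2 (Dr Payables, Cr Receivables, amount 256): Payables=-176 Receivables=176
After txn 3 (Dr Receivables, Cr Payables, amount 459): Payables=-635 Receivables=635
After txn 4 (Dr Receivables, Cr Payables, amount 44): Payables=-679 Receivables=679
After txn 5 (Dr Equity, Cr Payables, amount 291): Equity=291 Payables=-970 Receivables=679
After txn 6 (Dr Payables, Cr Receivables, amount 40): Equity=291 Payables=-930 Receivables=639
After txn 7 (Dr Equity, Cr Receivables, amount 105): Equity=396 Payables=-930 Receivables=534
After txn 8 (Dr Receivables, Cr Payables, amount 124): Equity=396 Payables=-1054 Receivables=658

Answer: 396 -1054 658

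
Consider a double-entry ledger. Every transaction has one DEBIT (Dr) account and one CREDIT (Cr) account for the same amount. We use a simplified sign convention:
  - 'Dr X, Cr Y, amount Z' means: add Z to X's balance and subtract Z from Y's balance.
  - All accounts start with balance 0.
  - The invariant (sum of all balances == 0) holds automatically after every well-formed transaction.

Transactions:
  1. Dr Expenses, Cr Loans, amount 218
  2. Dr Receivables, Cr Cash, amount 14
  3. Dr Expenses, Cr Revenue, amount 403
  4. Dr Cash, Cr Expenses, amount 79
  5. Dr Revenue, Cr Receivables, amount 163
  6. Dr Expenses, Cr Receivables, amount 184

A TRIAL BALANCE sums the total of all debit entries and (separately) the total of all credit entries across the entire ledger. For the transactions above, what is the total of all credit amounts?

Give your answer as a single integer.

Answer: 1061

Derivation:
Txn 1: credit+=218
Txn 2: credit+=14
Txn 3: credit+=403
Txn 4: credit+=79
Txn 5: credit+=163
Txn 6: credit+=184
Total credits = 1061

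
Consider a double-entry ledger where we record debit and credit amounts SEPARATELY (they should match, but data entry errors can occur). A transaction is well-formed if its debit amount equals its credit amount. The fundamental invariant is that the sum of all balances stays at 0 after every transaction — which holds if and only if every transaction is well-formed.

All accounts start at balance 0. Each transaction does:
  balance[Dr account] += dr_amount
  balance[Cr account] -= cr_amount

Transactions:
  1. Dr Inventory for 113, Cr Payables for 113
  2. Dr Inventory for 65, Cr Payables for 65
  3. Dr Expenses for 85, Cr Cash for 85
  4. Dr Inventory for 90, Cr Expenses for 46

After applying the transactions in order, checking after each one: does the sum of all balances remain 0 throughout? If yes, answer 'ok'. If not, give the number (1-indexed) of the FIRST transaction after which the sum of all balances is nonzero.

After txn 1: dr=113 cr=113 sum_balances=0
After txn 2: dr=65 cr=65 sum_balances=0
After txn 3: dr=85 cr=85 sum_balances=0
After txn 4: dr=90 cr=46 sum_balances=44

Answer: 4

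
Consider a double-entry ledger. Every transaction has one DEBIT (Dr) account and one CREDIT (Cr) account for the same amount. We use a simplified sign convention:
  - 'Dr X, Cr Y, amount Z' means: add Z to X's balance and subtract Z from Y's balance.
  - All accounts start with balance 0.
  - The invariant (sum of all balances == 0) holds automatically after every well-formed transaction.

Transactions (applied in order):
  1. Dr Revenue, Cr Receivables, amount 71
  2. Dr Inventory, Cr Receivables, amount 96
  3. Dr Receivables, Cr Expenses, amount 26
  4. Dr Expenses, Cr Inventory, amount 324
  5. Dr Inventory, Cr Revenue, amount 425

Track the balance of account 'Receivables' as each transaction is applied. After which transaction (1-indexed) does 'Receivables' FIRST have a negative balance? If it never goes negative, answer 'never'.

After txn 1: Receivables=-71

Answer: 1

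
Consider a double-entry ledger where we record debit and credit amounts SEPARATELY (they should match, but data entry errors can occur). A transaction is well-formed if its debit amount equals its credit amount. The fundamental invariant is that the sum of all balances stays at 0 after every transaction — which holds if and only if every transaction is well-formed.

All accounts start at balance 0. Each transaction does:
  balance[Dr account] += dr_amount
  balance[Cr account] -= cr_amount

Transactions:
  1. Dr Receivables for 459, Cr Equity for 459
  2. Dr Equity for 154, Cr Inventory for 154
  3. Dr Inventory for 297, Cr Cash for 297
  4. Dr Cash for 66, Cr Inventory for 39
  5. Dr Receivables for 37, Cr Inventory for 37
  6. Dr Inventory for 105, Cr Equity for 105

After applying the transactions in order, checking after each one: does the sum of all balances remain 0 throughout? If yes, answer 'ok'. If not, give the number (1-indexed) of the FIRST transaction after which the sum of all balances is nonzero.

After txn 1: dr=459 cr=459 sum_balances=0
After txn 2: dr=154 cr=154 sum_balances=0
After txn 3: dr=297 cr=297 sum_balances=0
After txn 4: dr=66 cr=39 sum_balances=27
After txn 5: dr=37 cr=37 sum_balances=27
After txn 6: dr=105 cr=105 sum_balances=27

Answer: 4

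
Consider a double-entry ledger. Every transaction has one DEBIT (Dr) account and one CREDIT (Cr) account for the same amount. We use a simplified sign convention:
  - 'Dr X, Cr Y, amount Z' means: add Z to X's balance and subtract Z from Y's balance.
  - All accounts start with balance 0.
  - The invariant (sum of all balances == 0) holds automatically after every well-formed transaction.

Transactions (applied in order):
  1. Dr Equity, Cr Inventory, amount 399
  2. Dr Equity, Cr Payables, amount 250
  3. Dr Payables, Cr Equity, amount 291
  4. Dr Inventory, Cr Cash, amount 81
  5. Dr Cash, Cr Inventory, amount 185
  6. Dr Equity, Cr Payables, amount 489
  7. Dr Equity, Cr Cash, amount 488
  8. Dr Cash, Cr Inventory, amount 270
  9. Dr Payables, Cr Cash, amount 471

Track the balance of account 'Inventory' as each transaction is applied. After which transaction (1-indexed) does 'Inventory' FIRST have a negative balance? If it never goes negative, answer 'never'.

Answer: 1

Derivation:
After txn 1: Inventory=-399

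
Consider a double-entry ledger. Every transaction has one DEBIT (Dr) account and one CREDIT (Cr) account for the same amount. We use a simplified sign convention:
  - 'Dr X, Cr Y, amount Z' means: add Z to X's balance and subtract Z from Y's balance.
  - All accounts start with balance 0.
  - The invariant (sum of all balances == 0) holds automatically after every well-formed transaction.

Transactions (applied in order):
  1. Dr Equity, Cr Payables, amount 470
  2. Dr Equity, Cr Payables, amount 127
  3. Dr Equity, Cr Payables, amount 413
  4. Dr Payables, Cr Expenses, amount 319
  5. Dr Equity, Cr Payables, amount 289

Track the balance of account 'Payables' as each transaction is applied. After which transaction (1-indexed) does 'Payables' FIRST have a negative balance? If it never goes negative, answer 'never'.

After txn 1: Payables=-470

Answer: 1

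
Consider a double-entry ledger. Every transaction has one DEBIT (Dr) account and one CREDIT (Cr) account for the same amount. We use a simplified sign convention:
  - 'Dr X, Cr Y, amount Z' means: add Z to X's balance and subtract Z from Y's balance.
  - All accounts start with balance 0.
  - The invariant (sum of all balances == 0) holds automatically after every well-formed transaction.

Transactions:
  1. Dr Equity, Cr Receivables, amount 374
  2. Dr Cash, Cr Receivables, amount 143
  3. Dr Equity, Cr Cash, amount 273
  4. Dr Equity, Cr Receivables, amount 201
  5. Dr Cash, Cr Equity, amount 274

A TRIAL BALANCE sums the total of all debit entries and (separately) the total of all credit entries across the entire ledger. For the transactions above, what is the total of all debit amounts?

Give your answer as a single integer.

Txn 1: debit+=374
Txn 2: debit+=143
Txn 3: debit+=273
Txn 4: debit+=201
Txn 5: debit+=274
Total debits = 1265

Answer: 1265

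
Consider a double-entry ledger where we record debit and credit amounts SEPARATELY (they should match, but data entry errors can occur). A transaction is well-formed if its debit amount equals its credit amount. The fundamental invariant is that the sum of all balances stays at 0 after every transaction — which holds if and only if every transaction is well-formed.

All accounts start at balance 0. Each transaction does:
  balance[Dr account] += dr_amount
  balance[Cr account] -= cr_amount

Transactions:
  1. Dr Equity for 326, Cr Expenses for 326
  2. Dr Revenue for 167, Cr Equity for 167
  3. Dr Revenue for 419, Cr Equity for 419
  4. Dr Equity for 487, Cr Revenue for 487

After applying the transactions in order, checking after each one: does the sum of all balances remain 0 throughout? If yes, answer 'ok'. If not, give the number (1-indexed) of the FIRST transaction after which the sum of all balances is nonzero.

Answer: ok

Derivation:
After txn 1: dr=326 cr=326 sum_balances=0
After txn 2: dr=167 cr=167 sum_balances=0
After txn 3: dr=419 cr=419 sum_balances=0
After txn 4: dr=487 cr=487 sum_balances=0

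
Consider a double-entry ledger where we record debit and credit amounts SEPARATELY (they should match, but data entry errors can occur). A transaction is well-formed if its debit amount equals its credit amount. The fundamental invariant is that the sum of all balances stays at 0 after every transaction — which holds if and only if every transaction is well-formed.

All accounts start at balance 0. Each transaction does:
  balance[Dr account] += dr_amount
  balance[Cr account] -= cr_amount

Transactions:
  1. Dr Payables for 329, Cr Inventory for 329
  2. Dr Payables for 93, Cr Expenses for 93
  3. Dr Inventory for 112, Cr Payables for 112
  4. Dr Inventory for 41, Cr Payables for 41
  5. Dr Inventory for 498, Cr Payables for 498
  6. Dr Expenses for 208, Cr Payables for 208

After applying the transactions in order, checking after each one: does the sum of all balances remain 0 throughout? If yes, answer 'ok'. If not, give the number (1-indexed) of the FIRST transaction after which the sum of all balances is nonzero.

Answer: ok

Derivation:
After txn 1: dr=329 cr=329 sum_balances=0
After txn 2: dr=93 cr=93 sum_balances=0
After txn 3: dr=112 cr=112 sum_balances=0
After txn 4: dr=41 cr=41 sum_balances=0
After txn 5: dr=498 cr=498 sum_balances=0
After txn 6: dr=208 cr=208 sum_balances=0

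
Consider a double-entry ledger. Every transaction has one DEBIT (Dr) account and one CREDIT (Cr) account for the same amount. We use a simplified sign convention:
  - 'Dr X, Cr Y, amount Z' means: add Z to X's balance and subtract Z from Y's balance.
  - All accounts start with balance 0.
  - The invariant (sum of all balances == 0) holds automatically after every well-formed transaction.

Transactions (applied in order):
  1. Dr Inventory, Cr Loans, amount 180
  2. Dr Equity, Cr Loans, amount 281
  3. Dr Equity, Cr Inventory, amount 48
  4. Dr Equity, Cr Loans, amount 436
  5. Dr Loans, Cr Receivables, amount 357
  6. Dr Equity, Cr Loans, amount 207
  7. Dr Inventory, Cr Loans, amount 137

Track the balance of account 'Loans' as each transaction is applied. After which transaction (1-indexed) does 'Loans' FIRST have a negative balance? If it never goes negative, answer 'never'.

After txn 1: Loans=-180

Answer: 1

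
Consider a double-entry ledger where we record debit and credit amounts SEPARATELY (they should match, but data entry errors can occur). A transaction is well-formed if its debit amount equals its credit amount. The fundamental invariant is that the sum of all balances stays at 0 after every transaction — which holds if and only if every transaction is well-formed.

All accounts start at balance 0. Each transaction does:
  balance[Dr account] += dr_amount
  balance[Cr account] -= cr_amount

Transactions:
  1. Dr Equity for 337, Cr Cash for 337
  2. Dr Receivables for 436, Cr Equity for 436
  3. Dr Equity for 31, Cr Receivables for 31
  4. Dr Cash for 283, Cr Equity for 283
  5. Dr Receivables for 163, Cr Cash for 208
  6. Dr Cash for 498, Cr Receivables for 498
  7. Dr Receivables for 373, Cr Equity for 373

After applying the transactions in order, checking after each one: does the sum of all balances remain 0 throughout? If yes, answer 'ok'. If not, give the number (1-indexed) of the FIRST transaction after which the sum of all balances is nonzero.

After txn 1: dr=337 cr=337 sum_balances=0
After txn 2: dr=436 cr=436 sum_balances=0
After txn 3: dr=31 cr=31 sum_balances=0
After txn 4: dr=283 cr=283 sum_balances=0
After txn 5: dr=163 cr=208 sum_balances=-45
After txn 6: dr=498 cr=498 sum_balances=-45
After txn 7: dr=373 cr=373 sum_balances=-45

Answer: 5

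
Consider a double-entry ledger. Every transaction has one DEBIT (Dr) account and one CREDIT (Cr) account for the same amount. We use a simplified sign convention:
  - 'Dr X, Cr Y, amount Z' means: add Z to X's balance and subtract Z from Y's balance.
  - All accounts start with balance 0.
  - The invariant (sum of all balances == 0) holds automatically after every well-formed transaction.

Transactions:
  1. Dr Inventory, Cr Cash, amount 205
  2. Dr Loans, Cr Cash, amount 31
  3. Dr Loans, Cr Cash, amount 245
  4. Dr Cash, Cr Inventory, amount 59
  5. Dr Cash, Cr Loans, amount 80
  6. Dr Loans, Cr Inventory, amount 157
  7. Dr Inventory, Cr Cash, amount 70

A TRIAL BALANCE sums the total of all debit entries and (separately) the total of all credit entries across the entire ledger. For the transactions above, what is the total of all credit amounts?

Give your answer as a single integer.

Answer: 847

Derivation:
Txn 1: credit+=205
Txn 2: credit+=31
Txn 3: credit+=245
Txn 4: credit+=59
Txn 5: credit+=80
Txn 6: credit+=157
Txn 7: credit+=70
Total credits = 847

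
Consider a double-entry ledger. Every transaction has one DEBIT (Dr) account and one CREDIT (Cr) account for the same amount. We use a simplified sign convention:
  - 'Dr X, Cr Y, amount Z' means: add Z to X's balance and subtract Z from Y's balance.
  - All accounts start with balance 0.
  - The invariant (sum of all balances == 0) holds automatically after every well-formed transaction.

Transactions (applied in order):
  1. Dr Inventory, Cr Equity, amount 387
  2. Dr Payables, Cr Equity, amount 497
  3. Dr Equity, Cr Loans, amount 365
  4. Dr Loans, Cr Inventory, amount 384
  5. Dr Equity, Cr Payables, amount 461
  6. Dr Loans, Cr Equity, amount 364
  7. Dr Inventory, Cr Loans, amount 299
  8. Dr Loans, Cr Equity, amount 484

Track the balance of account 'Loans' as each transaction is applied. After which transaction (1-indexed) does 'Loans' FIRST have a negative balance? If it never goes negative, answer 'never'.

After txn 1: Loans=0
After txn 2: Loans=0
After txn 3: Loans=-365

Answer: 3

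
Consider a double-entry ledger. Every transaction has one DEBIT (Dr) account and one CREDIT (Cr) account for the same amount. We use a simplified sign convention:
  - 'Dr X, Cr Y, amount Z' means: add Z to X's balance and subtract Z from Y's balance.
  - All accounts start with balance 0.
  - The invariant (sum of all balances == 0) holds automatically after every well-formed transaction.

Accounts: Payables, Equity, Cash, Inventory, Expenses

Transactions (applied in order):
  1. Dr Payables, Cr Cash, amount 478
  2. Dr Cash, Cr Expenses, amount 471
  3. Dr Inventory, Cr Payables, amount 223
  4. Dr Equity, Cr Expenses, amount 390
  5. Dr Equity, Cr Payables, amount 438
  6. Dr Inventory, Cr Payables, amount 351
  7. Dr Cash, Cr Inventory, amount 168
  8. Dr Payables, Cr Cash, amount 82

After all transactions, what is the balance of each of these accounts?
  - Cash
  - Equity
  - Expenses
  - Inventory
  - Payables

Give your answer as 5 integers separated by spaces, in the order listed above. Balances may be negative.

After txn 1 (Dr Payables, Cr Cash, amount 478): Cash=-478 Payables=478
After txn 2 (Dr Cash, Cr Expenses, amount 471): Cash=-7 Expenses=-471 Payables=478
After txn 3 (Dr Inventory, Cr Payables, amount 223): Cash=-7 Expenses=-471 Inventory=223 Payables=255
After txn 4 (Dr Equity, Cr Expenses, amount 390): Cash=-7 Equity=390 Expenses=-861 Inventory=223 Payables=255
After txn 5 (Dr Equity, Cr Payables, amount 438): Cash=-7 Equity=828 Expenses=-861 Inventory=223 Payables=-183
After txn 6 (Dr Inventory, Cr Payables, amount 351): Cash=-7 Equity=828 Expenses=-861 Inventory=574 Payables=-534
After txn 7 (Dr Cash, Cr Inventory, amount 168): Cash=161 Equity=828 Expenses=-861 Inventory=406 Payables=-534
After txn 8 (Dr Payables, Cr Cash, amount 82): Cash=79 Equity=828 Expenses=-861 Inventory=406 Payables=-452

Answer: 79 828 -861 406 -452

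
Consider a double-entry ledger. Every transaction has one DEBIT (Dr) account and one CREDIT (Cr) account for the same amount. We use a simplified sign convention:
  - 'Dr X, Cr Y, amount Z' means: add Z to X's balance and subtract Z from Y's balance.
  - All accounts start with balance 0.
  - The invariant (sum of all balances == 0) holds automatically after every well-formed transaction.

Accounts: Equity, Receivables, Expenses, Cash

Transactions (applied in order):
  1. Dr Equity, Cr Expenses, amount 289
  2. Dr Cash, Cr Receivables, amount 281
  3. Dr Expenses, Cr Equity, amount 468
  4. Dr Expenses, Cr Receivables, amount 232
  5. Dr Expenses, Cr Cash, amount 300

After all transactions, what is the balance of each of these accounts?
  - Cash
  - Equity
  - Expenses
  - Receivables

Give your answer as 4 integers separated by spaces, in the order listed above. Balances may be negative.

Answer: -19 -179 711 -513

Derivation:
After txn 1 (Dr Equity, Cr Expenses, amount 289): Equity=289 Expenses=-289
After txn 2 (Dr Cash, Cr Receivables, amount 281): Cash=281 Equity=289 Expenses=-289 Receivables=-281
After txn 3 (Dr Expenses, Cr Equity, amount 468): Cash=281 Equity=-179 Expenses=179 Receivables=-281
After txn 4 (Dr Expenses, Cr Receivables, amount 232): Cash=281 Equity=-179 Expenses=411 Receivables=-513
After txn 5 (Dr Expenses, Cr Cash, amount 300): Cash=-19 Equity=-179 Expenses=711 Receivables=-513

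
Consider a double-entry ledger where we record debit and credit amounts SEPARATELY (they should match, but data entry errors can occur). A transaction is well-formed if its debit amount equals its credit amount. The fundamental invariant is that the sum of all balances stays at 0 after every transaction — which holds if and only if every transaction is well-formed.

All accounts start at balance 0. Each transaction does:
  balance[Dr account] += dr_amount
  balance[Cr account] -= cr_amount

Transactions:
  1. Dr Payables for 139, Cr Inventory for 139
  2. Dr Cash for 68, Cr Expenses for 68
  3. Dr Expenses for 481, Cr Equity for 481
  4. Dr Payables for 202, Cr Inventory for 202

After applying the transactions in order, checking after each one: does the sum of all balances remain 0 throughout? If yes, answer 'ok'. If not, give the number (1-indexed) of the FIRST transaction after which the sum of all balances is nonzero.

After txn 1: dr=139 cr=139 sum_balances=0
After txn 2: dr=68 cr=68 sum_balances=0
After txn 3: dr=481 cr=481 sum_balances=0
After txn 4: dr=202 cr=202 sum_balances=0

Answer: ok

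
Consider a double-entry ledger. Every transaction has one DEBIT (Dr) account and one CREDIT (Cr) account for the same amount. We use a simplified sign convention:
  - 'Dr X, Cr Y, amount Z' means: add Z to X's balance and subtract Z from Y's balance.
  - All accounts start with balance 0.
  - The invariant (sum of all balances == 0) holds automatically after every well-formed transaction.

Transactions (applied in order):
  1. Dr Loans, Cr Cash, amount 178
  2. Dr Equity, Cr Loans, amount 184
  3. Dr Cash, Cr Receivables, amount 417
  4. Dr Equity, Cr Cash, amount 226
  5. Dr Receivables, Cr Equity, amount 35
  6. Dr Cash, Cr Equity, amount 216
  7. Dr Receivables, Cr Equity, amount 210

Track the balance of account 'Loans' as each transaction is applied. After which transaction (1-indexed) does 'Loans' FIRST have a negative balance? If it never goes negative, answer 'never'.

After txn 1: Loans=178
After txn 2: Loans=-6

Answer: 2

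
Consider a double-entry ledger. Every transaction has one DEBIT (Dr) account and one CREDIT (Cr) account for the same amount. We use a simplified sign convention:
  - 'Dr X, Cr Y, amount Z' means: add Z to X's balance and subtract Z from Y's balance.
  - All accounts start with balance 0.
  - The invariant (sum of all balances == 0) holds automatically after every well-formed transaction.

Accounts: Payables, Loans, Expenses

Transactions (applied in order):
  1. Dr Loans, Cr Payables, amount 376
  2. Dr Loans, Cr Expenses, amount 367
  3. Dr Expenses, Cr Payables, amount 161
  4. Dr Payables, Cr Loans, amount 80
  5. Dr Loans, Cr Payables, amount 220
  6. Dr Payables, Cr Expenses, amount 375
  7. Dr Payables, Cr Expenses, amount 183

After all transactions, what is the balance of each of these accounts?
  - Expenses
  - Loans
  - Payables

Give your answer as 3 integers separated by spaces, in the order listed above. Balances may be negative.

Answer: -764 883 -119

Derivation:
After txn 1 (Dr Loans, Cr Payables, amount 376): Loans=376 Payables=-376
After txn 2 (Dr Loans, Cr Expenses, amount 367): Expenses=-367 Loans=743 Payables=-376
After txn 3 (Dr Expenses, Cr Payables, amount 161): Expenses=-206 Loans=743 Payables=-537
After txn 4 (Dr Payables, Cr Loans, amount 80): Expenses=-206 Loans=663 Payables=-457
After txn 5 (Dr Loans, Cr Payables, amount 220): Expenses=-206 Loans=883 Payables=-677
After txn 6 (Dr Payables, Cr Expenses, amount 375): Expenses=-581 Loans=883 Payables=-302
After txn 7 (Dr Payables, Cr Expenses, amount 183): Expenses=-764 Loans=883 Payables=-119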